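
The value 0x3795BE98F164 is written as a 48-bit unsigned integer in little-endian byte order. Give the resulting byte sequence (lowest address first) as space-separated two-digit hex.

64 F1 98 BE 95 37

Split into bytes (most-significant first): 37 95 BE 98 F1 64.
In little-endian order the low byte comes first in memory.
So at ascending addresses the bytes are 64 F1 98 BE 95 37.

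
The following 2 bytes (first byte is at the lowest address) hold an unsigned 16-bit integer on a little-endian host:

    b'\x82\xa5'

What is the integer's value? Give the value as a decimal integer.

Little-endian: lowest address holds the least-significant byte.
Reassemble most-significant byte first: A5 82 → 0xA582.
0xA582 = 42370.

42370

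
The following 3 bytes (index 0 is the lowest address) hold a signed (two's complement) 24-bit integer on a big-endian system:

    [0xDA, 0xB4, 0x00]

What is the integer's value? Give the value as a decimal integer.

Big-endian: lowest address holds the most-significant byte.
The bytes are already most-significant first: 0xDAB400.
Top bit is set, so as a signed 24-bit value this is 0xDAB400 − 2^24 = -2444288.

-2444288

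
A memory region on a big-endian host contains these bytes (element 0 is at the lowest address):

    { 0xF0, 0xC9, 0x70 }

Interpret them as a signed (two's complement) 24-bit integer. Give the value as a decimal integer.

Big-endian stores the most-significant byte at the lowest address.
The bytes are already most-significant first: 0xF0C970.
Top bit is set, so as a signed 24-bit value this is 0xF0C970 − 2^24 = -997008.

-997008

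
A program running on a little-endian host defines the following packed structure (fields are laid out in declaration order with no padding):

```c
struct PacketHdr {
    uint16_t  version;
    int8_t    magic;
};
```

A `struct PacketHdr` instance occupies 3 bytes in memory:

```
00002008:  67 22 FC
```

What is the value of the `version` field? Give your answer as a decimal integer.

8807

`version` is the first field, at byte offset 0, occupying 2 bytes.
Bytes at offsets 0..1: 67 22.
Little-endian stores the least-significant byte at the lowest address.
Reassemble most-significant byte first: 22 67 → 0x2267.
0x2267 = 8807.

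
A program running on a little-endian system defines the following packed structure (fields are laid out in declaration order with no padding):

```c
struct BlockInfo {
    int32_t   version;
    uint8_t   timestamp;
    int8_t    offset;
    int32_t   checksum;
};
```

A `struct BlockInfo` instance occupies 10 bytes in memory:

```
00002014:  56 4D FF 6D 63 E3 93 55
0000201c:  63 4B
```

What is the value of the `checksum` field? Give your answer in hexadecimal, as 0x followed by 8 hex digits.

0x4B635593

`checksum` follows `version` (4 B), `timestamp` (1 B), `offset` (1 B), so it starts at offset 4 + 1 + 1 = 6 and occupies 4 bytes.
Bytes at offsets 6..9: 93 55 63 4B.
Little-endian stores the least-significant byte at the lowest address.
Reassemble most-significant byte first: 4B 63 55 93 → 0x4B635593.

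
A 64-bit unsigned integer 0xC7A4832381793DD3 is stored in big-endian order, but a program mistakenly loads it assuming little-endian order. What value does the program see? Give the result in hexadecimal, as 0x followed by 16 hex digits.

Stored big-endian, the bytes at ascending addresses are C7 A4 83 23 81 79 3D D3.
Read back as little-endian, the first byte is least significant, giving 0xD33D79812383A4C7.

0xD33D79812383A4C7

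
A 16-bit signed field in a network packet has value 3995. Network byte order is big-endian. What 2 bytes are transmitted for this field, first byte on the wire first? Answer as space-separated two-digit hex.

0F 9B

3995 in hexadecimal, padded to 16 bits, is 0x0F9B.
Split into bytes (most-significant first): 0F 9B.
Big-endian: lowest address holds the most-significant byte.
So the memory order matches the most-significant-first order: 0F 9B.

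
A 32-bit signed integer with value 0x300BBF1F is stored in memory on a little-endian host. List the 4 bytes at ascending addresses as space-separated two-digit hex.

1F BF 0B 30

Split into bytes (most-significant first): 30 0B BF 1F.
Little-endian stores the least-significant byte at the lowest address.
So at ascending addresses the bytes are 1F BF 0B 30.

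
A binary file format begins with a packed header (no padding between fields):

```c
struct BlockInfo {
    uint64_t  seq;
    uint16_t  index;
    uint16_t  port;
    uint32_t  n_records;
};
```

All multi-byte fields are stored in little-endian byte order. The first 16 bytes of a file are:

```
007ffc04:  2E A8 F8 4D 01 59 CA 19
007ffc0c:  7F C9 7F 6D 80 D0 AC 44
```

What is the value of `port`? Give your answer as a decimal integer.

`port` follows `seq` (8 B), `index` (2 B), so it starts at offset 8 + 2 = 10 and occupies 2 bytes.
Bytes at offsets 10..11: 7F 6D.
Little-endian stores the least-significant byte at the lowest address.
Reassemble most-significant byte first: 6D 7F → 0x6D7F.
0x6D7F = 28031.

28031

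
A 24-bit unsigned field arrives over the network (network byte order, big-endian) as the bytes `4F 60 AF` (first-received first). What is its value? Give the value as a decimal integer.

Big-endian stores the most-significant byte at the lowest address.
The bytes are already most-significant first: 0x4F60AF.
0x4F60AF = 5202095.

5202095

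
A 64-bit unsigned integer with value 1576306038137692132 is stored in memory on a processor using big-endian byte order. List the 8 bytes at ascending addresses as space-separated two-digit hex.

1576306038137692132 in hexadecimal, padded to 64 bits, is 0x15E029FD74801FE4.
Split into bytes (most-significant first): 15 E0 29 FD 74 80 1F E4.
Big-endian stores the most-significant byte at the lowest address.
So the memory order matches the most-significant-first order: 15 E0 29 FD 74 80 1F E4.

15 E0 29 FD 74 80 1F E4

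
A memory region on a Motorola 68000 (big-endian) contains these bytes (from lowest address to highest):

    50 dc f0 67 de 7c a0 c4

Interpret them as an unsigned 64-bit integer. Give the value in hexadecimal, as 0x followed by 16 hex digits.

0x50DCF067DE7CA0C4

Big-endian: lowest address holds the most-significant byte.
The bytes are already most-significant first: 0x50DCF067DE7CA0C4.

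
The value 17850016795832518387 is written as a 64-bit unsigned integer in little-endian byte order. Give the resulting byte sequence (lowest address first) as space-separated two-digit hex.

17850016795832518387 in hexadecimal, padded to 64 bits, is 0xF7B7FFB3CE5A86F3.
Split into bytes (most-significant first): F7 B7 FF B3 CE 5A 86 F3.
Little-endian: lowest address holds the least-significant byte.
So at ascending addresses the bytes are F3 86 5A CE B3 FF B7 F7.

F3 86 5A CE B3 FF B7 F7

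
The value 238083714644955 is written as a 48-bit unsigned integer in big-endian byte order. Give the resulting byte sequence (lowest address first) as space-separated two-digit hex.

238083714644955 in hexadecimal, padded to 48 bits, is 0xD8892F3CFBDB.
Split into bytes (most-significant first): D8 89 2F 3C FB DB.
In big-endian order the high byte comes first in memory.
So the memory order matches the most-significant-first order: D8 89 2F 3C FB DB.

D8 89 2F 3C FB DB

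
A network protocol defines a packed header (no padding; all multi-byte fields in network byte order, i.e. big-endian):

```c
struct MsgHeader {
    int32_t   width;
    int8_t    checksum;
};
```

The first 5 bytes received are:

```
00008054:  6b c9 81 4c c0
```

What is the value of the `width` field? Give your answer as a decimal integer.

`width` is the first field, at byte offset 0, occupying 4 bytes.
Bytes at offsets 0..3: 6B C9 81 4C.
In big-endian order the high byte comes first in memory.
The bytes are already most-significant first: 0x6BC9814C.
0x6BC9814C = 1808367948.

1808367948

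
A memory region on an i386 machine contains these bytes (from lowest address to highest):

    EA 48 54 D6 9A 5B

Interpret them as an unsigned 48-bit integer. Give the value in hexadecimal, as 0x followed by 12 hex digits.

0x5B9AD65448EA

In little-endian order the low byte comes first in memory.
Reassemble most-significant byte first: 5B 9A D6 54 48 EA → 0x5B9AD65448EA.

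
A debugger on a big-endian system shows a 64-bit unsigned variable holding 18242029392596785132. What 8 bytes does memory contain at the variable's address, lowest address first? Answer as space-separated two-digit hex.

FD 28 B5 15 07 F7 57 EC

18242029392596785132 in hexadecimal, padded to 64 bits, is 0xFD28B51507F757EC.
Split into bytes (most-significant first): FD 28 B5 15 07 F7 57 EC.
In big-endian order the high byte comes first in memory.
So the memory order matches the most-significant-first order: FD 28 B5 15 07 F7 57 EC.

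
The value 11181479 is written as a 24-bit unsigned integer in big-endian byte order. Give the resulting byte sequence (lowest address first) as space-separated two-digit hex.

11181479 in hexadecimal, padded to 24 bits, is 0xAA9DA7.
Split into bytes (most-significant first): AA 9D A7.
Big-endian: lowest address holds the most-significant byte.
So the memory order matches the most-significant-first order: AA 9D A7.

AA 9D A7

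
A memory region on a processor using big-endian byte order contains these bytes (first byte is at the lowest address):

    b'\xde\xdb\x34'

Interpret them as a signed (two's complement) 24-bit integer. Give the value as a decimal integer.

-2172108

In big-endian order the high byte comes first in memory.
The bytes are already most-significant first: 0xDEDB34.
Top bit is set, so as a signed 24-bit value this is 0xDEDB34 − 2^24 = -2172108.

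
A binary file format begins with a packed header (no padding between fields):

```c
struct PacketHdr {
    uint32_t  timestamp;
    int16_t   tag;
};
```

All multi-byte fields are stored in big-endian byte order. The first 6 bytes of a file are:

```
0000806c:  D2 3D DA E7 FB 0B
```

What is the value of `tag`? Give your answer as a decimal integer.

`tag` follows `timestamp` (4 bytes), so it starts at byte offset 4 and occupies 2 bytes.
Bytes at offsets 4..5: FB 0B.
Big-endian: lowest address holds the most-significant byte.
The bytes are already most-significant first: 0xFB0B.
Top bit is set, so as a signed 16-bit value this is 0xFB0B − 2^16 = -1269.

-1269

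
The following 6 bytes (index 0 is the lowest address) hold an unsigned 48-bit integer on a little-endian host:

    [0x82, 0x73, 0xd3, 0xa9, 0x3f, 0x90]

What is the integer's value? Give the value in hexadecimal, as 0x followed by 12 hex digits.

0x903FA9D37382

Little-endian stores the least-significant byte at the lowest address.
Reassemble most-significant byte first: 90 3F A9 D3 73 82 → 0x903FA9D37382.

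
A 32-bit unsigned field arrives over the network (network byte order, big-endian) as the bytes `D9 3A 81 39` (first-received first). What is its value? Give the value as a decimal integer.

Big-endian stores the most-significant byte at the lowest address.
The bytes are already most-significant first: 0xD93A8139.
0xD93A8139 = 3644490041.

3644490041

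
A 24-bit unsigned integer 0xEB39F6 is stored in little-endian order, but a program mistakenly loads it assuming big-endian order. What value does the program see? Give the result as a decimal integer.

Stored little-endian, the bytes at ascending addresses are F6 39 EB.
Read back as big-endian, the last byte is least significant, giving 0xF639EB.
0xF639EB = 16136683.

16136683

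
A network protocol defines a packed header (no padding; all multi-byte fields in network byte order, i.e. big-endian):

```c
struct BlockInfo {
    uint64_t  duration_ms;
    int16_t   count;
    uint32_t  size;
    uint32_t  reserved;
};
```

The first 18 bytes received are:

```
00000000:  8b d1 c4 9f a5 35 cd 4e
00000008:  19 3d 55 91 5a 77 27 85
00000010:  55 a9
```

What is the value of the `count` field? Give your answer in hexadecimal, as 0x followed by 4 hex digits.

`count` follows `duration_ms` (8 bytes), so it starts at byte offset 8 and occupies 2 bytes.
Bytes at offsets 8..9: 19 3D.
Big-endian: lowest address holds the most-significant byte.
The bytes are already most-significant first: 0x193D.

0x193D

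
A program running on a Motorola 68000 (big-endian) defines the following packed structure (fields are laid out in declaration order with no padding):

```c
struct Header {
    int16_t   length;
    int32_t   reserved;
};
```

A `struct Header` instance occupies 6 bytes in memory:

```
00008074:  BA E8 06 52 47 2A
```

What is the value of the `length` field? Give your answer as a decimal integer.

`length` is the first field, at byte offset 0, occupying 2 bytes.
Bytes at offsets 0..1: BA E8.
Big-endian stores the most-significant byte at the lowest address.
The bytes are already most-significant first: 0xBAE8.
Top bit is set, so as a signed 16-bit value this is 0xBAE8 − 2^16 = -17688.

-17688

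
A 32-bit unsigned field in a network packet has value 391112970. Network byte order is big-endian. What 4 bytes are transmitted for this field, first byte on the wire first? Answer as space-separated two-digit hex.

391112970 in hexadecimal, padded to 32 bits, is 0x174FE90A.
Split into bytes (most-significant first): 17 4F E9 0A.
Big-endian stores the most-significant byte at the lowest address.
So the memory order matches the most-significant-first order: 17 4F E9 0A.

17 4F E9 0A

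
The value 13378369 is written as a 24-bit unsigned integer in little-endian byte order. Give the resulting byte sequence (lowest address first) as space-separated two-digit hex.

41 23 CC

13378369 in hexadecimal, padded to 24 bits, is 0xCC2341.
Split into bytes (most-significant first): CC 23 41.
Little-endian stores the least-significant byte at the lowest address.
So at ascending addresses the bytes are 41 23 CC.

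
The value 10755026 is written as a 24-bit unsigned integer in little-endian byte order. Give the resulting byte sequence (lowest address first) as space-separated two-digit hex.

10755026 in hexadecimal, padded to 24 bits, is 0xA41BD2.
Split into bytes (most-significant first): A4 1B D2.
In little-endian order the low byte comes first in memory.
So at ascending addresses the bytes are D2 1B A4.

D2 1B A4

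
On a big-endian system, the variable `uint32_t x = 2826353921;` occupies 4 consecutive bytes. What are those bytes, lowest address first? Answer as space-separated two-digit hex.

2826353921 in hexadecimal, padded to 32 bits, is 0xA876BD01.
Split into bytes (most-significant first): A8 76 BD 01.
Big-endian stores the most-significant byte at the lowest address.
So the memory order matches the most-significant-first order: A8 76 BD 01.

A8 76 BD 01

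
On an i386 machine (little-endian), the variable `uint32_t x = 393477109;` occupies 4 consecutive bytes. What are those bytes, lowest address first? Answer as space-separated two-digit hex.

F5 FB 73 17

393477109 in hexadecimal, padded to 32 bits, is 0x1773FBF5.
Split into bytes (most-significant first): 17 73 FB F5.
Little-endian stores the least-significant byte at the lowest address.
So at ascending addresses the bytes are F5 FB 73 17.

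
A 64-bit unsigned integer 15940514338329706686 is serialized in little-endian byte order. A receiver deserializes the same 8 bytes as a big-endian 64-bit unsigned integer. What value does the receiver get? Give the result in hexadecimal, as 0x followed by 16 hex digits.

0xBEC02991551538DD

15940514338329706686 in 64-bit hexadecimal is 0xDD3815559129C0BE.
Stored little-endian, the bytes at ascending addresses are BE C0 29 91 55 15 38 DD.
Read back as big-endian, the last byte is least significant, giving 0xBEC02991551538DD.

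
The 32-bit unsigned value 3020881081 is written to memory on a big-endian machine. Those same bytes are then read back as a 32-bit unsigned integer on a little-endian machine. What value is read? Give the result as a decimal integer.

3020881081 in 32-bit hexadecimal is 0xB40EFCB9.
Stored big-endian, the bytes at ascending addresses are B4 0E FC B9.
Read back as little-endian, the first byte is least significant, giving 0xB9FC0EB4.
0xB9FC0EB4 = 3120303796.

3120303796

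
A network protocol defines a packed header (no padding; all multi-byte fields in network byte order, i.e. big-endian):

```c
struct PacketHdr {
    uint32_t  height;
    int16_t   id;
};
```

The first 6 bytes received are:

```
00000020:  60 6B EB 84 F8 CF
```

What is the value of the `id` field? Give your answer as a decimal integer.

`id` follows `height` (4 bytes), so it starts at byte offset 4 and occupies 2 bytes.
Bytes at offsets 4..5: F8 CF.
In big-endian order the high byte comes first in memory.
The bytes are already most-significant first: 0xF8CF.
Top bit is set, so as a signed 16-bit value this is 0xF8CF − 2^16 = -1841.

-1841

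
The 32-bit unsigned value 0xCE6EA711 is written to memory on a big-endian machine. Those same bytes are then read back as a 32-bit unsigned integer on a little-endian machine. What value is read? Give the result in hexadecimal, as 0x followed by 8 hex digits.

Stored big-endian, the bytes at ascending addresses are CE 6E A7 11.
Read back as little-endian, the first byte is least significant, giving 0x11A76ECE.

0x11A76ECE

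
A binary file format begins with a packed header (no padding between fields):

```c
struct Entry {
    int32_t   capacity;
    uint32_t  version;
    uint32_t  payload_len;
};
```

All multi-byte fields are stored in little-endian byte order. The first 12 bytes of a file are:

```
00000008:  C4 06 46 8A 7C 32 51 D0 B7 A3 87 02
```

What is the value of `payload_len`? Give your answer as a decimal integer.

42443703

`payload_len` follows `capacity` (4 B), `version` (4 B), so it starts at offset 4 + 4 = 8 and occupies 4 bytes.
Bytes at offsets 8..11: B7 A3 87 02.
Little-endian: lowest address holds the least-significant byte.
Reassemble most-significant byte first: 02 87 A3 B7 → 0x0287A3B7.
0x0287A3B7 = 42443703.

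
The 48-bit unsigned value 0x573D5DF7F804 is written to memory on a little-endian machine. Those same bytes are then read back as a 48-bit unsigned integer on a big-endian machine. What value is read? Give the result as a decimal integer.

5467348483415

Stored little-endian, the bytes at ascending addresses are 04 F8 F7 5D 3D 57.
Read back as big-endian, the last byte is least significant, giving 0x04F8F75D3D57.
0x04F8F75D3D57 = 5467348483415.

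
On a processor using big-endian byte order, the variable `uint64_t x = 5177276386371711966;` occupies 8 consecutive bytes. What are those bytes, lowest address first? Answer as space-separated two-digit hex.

47 D9 61 71 69 B4 33 DE

5177276386371711966 in hexadecimal, padded to 64 bits, is 0x47D9617169B433DE.
Split into bytes (most-significant first): 47 D9 61 71 69 B4 33 DE.
In big-endian order the high byte comes first in memory.
So the memory order matches the most-significant-first order: 47 D9 61 71 69 B4 33 DE.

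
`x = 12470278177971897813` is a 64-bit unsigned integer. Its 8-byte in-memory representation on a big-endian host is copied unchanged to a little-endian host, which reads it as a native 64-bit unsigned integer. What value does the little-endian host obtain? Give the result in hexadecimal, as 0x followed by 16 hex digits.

0xD50552B8EE530FAD

12470278177971897813 in 64-bit hexadecimal is 0xAD0F53EEB85205D5.
Stored big-endian, the bytes at ascending addresses are AD 0F 53 EE B8 52 05 D5.
Read back as little-endian, the first byte is least significant, giving 0xD50552B8EE530FAD.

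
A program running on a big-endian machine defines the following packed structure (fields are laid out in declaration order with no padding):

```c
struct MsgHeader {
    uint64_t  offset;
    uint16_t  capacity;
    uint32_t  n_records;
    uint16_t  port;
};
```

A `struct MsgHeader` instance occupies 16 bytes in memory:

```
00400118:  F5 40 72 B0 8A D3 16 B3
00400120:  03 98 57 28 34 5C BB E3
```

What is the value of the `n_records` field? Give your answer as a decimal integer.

1462252636

`n_records` follows `offset` (8 B), `capacity` (2 B), so it starts at offset 8 + 2 = 10 and occupies 4 bytes.
Bytes at offsets 10..13: 57 28 34 5C.
Big-endian stores the most-significant byte at the lowest address.
The bytes are already most-significant first: 0x5728345C.
0x5728345C = 1462252636.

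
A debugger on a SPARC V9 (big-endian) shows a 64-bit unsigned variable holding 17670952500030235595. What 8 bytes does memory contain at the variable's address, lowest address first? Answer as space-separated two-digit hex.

17670952500030235595 in hexadecimal, padded to 64 bits, is 0xF53BD5AC8F1A63CB.
Split into bytes (most-significant first): F5 3B D5 AC 8F 1A 63 CB.
Big-endian: lowest address holds the most-significant byte.
So the memory order matches the most-significant-first order: F5 3B D5 AC 8F 1A 63 CB.

F5 3B D5 AC 8F 1A 63 CB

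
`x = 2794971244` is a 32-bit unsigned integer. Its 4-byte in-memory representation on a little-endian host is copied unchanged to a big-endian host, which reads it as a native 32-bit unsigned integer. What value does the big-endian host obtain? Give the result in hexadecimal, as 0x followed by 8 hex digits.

2794971244 in 32-bit hexadecimal is 0xA697E06C.
Stored little-endian, the bytes at ascending addresses are 6C E0 97 A6.
Read back as big-endian, the last byte is least significant, giving 0x6CE097A6.

0x6CE097A6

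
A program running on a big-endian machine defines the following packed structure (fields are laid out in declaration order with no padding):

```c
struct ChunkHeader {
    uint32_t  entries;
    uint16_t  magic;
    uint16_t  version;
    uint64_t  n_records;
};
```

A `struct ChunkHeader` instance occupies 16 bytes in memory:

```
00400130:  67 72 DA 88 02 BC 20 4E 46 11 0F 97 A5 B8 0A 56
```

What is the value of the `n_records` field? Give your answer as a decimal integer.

`n_records` follows `entries` (4 B), `magic` (2 B), `version` (2 B), so it starts at offset 4 + 2 + 2 = 8 and occupies 8 bytes.
Bytes at offsets 8..15: 46 11 0F 97 A5 B8 0A 56.
Big-endian stores the most-significant byte at the lowest address.
The bytes are already most-significant first: 0x46110F97A5B80A56.
0x46110F97A5B80A56 = 5048833801253816918.

5048833801253816918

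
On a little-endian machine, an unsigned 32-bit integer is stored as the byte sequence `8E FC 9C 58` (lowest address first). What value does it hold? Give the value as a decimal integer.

1486683278

Little-endian: lowest address holds the least-significant byte.
Reassemble most-significant byte first: 58 9C FC 8E → 0x589CFC8E.
0x589CFC8E = 1486683278.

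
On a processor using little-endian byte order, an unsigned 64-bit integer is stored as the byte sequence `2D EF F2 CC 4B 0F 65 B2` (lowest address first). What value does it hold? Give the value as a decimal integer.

Little-endian stores the least-significant byte at the lowest address.
Reassemble most-significant byte first: B2 65 0F 4B CC F2 EF 2D → 0xB2650F4BCCF2EF2D.
0xB2650F4BCCF2EF2D = 12854697529634385709.

12854697529634385709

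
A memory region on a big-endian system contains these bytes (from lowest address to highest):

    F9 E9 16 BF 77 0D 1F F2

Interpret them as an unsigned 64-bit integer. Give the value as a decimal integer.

In big-endian order the high byte comes first in memory.
The bytes are already most-significant first: 0xF9E916BF770D1FF2.
0xF9E916BF770D1FF2 = 18007949596609552370.

18007949596609552370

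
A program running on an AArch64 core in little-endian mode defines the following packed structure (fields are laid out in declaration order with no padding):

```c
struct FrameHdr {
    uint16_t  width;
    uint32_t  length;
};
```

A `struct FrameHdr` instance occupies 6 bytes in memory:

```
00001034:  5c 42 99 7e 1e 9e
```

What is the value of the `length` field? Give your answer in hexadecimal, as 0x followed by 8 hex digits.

0x9E1E7E99

`length` follows `width` (2 bytes), so it starts at byte offset 2 and occupies 4 bytes.
Bytes at offsets 2..5: 99 7E 1E 9E.
Little-endian stores the least-significant byte at the lowest address.
Reassemble most-significant byte first: 9E 1E 7E 99 → 0x9E1E7E99.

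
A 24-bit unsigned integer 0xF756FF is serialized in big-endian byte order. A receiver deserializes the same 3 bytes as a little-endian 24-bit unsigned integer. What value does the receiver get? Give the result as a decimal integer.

Stored big-endian, the bytes at ascending addresses are F7 56 FF.
Read back as little-endian, the first byte is least significant, giving 0xFF56F7.
0xFF56F7 = 16733943.

16733943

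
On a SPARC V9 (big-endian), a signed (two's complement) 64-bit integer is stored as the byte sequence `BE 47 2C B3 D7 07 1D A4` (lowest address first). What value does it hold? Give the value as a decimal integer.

-4735767332238451292

Big-endian stores the most-significant byte at the lowest address.
The bytes are already most-significant first: 0xBE472CB3D7071DA4.
Top bit is set, so as a signed 64-bit value this is 0xBE472CB3D7071DA4 − 2^64 = -4735767332238451292.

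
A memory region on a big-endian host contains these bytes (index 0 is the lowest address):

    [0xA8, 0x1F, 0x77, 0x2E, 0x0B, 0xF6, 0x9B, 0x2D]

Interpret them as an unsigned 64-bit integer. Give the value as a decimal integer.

12114532562302835501

In big-endian order the high byte comes first in memory.
The bytes are already most-significant first: 0xA81F772E0BF69B2D.
0xA81F772E0BF69B2D = 12114532562302835501.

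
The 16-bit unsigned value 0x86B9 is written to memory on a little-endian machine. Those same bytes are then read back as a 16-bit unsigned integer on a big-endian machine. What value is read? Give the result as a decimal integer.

47494

Stored little-endian, the bytes at ascending addresses are B9 86.
Read back as big-endian, the last byte is least significant, giving 0xB986.
0xB986 = 47494.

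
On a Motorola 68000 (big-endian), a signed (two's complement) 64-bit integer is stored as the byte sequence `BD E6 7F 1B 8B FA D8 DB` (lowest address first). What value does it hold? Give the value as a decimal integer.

In big-endian order the high byte comes first in memory.
The bytes are already most-significant first: 0xBDE67F1B8BFAD8DB.
Top bit is set, so as a signed 64-bit value this is 0xBDE67F1B8BFAD8DB − 2^64 = -4762979799608403749.

-4762979799608403749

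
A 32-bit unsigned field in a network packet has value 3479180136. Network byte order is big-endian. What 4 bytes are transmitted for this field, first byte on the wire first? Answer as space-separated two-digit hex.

3479180136 in hexadecimal, padded to 32 bits, is 0xCF601368.
Split into bytes (most-significant first): CF 60 13 68.
Big-endian: lowest address holds the most-significant byte.
So the memory order matches the most-significant-first order: CF 60 13 68.

CF 60 13 68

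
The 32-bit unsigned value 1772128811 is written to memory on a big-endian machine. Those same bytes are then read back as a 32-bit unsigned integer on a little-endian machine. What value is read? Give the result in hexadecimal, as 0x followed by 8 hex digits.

1772128811 in 32-bit hexadecimal is 0x69A08A2B.
Stored big-endian, the bytes at ascending addresses are 69 A0 8A 2B.
Read back as little-endian, the first byte is least significant, giving 0x2B8AA069.

0x2B8AA069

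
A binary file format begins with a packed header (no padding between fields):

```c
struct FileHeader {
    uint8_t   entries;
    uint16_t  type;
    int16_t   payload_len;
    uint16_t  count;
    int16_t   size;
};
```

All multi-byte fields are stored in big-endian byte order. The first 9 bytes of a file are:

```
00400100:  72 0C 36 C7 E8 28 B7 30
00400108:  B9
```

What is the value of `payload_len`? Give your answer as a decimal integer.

`payload_len` follows `entries` (1 B), `type` (2 B), so it starts at offset 1 + 2 = 3 and occupies 2 bytes.
Bytes at offsets 3..4: C7 E8.
Big-endian stores the most-significant byte at the lowest address.
The bytes are already most-significant first: 0xC7E8.
Top bit is set, so as a signed 16-bit value this is 0xC7E8 − 2^16 = -14360.

-14360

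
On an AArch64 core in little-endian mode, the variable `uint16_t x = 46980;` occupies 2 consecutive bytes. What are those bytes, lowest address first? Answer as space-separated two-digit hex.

84 B7

46980 in hexadecimal, padded to 16 bits, is 0xB784.
Split into bytes (most-significant first): B7 84.
In little-endian order the low byte comes first in memory.
So at ascending addresses the bytes are 84 B7.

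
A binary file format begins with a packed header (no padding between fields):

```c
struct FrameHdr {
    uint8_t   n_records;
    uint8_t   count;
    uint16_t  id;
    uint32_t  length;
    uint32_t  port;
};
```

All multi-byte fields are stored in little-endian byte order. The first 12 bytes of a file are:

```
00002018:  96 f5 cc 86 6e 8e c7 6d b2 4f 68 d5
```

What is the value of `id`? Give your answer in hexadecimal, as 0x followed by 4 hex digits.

`id` follows `n_records` (1 B), `count` (1 B), so it starts at offset 1 + 1 = 2 and occupies 2 bytes.
Bytes at offsets 2..3: CC 86.
Little-endian stores the least-significant byte at the lowest address.
Reassemble most-significant byte first: 86 CC → 0x86CC.

0x86CC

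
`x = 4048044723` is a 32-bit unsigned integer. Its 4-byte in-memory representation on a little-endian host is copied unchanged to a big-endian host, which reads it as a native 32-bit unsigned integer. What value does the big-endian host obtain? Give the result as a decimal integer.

3007465713

4048044723 in 32-bit hexadecimal is 0xF14842B3.
Stored little-endian, the bytes at ascending addresses are B3 42 48 F1.
Read back as big-endian, the last byte is least significant, giving 0xB34248F1.
0xB34248F1 = 3007465713.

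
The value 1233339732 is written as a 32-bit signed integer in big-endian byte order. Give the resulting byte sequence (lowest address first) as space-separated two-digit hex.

1233339732 in hexadecimal, padded to 32 bits, is 0x49834554.
Split into bytes (most-significant first): 49 83 45 54.
In big-endian order the high byte comes first in memory.
So the memory order matches the most-significant-first order: 49 83 45 54.

49 83 45 54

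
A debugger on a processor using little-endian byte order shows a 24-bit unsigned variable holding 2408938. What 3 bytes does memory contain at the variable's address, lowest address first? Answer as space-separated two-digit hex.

2408938 in hexadecimal, padded to 24 bits, is 0x24C1EA.
Split into bytes (most-significant first): 24 C1 EA.
Little-endian stores the least-significant byte at the lowest address.
So at ascending addresses the bytes are EA C1 24.

EA C1 24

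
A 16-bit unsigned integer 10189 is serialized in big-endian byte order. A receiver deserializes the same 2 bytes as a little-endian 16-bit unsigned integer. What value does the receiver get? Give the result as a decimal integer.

10189 in 16-bit hexadecimal is 0x27CD.
Stored big-endian, the bytes at ascending addresses are 27 CD.
Read back as little-endian, the first byte is least significant, giving 0xCD27.
0xCD27 = 52519.

52519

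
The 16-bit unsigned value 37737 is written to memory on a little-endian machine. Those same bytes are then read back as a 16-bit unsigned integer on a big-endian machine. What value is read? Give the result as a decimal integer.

27027

37737 in 16-bit hexadecimal is 0x9369.
Stored little-endian, the bytes at ascending addresses are 69 93.
Read back as big-endian, the last byte is least significant, giving 0x6993.
0x6993 = 27027.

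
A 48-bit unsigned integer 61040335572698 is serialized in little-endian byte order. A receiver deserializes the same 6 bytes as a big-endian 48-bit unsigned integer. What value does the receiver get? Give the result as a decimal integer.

240580513727543

61040335572698 in 48-bit hexadecimal is 0x37840F84CEDA.
Stored little-endian, the bytes at ascending addresses are DA CE 84 0F 84 37.
Read back as big-endian, the last byte is least significant, giving 0xDACE840F8437.
0xDACE840F8437 = 240580513727543.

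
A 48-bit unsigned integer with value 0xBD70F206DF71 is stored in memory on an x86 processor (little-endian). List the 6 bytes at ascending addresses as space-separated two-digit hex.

Split into bytes (most-significant first): BD 70 F2 06 DF 71.
Little-endian: lowest address holds the least-significant byte.
So at ascending addresses the bytes are 71 DF 06 F2 70 BD.

71 DF 06 F2 70 BD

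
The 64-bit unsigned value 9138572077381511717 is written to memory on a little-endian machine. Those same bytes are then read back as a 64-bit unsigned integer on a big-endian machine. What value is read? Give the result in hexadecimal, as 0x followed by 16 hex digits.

0x25EAA0DAE2BAD27E

9138572077381511717 in 64-bit hexadecimal is 0x7ED2BAE2DAA0EA25.
Stored little-endian, the bytes at ascending addresses are 25 EA A0 DA E2 BA D2 7E.
Read back as big-endian, the last byte is least significant, giving 0x25EAA0DAE2BAD27E.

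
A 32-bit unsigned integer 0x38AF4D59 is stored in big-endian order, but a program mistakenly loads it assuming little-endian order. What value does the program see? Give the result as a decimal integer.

1498263352

Stored big-endian, the bytes at ascending addresses are 38 AF 4D 59.
Read back as little-endian, the first byte is least significant, giving 0x594DAF38.
0x594DAF38 = 1498263352.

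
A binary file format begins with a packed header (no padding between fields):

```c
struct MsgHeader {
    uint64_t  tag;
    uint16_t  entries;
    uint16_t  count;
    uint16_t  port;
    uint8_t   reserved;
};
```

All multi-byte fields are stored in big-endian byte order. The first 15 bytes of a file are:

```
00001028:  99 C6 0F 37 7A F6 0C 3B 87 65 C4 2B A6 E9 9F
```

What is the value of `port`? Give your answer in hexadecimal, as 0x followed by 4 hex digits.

`port` follows `tag` (8 B), `entries` (2 B), `count` (2 B), so it starts at offset 8 + 2 + 2 = 12 and occupies 2 bytes.
Bytes at offsets 12..13: A6 E9.
In big-endian order the high byte comes first in memory.
The bytes are already most-significant first: 0xA6E9.

0xA6E9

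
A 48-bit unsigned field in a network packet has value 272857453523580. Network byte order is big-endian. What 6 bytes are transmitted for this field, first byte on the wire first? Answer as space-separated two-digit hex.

272857453523580 in hexadecimal, padded to 48 bits, is 0xF8299397727C.
Split into bytes (most-significant first): F8 29 93 97 72 7C.
Big-endian stores the most-significant byte at the lowest address.
So the memory order matches the most-significant-first order: F8 29 93 97 72 7C.

F8 29 93 97 72 7C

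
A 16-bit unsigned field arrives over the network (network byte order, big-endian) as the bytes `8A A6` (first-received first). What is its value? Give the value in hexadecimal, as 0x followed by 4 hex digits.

Big-endian stores the most-significant byte at the lowest address.
The bytes are already most-significant first: 0x8AA6.

0x8AA6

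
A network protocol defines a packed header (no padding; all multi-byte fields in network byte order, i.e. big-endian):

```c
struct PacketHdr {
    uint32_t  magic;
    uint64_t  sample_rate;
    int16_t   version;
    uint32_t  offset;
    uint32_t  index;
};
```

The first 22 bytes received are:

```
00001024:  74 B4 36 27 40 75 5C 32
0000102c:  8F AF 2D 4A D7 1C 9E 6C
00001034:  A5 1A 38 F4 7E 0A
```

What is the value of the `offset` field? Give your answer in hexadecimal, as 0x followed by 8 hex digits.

`offset` follows `magic` (4 B), `sample_rate` (8 B), `version` (2 B), so it starts at offset 4 + 8 + 2 = 14 and occupies 4 bytes.
Bytes at offsets 14..17: 9E 6C A5 1A.
Big-endian stores the most-significant byte at the lowest address.
The bytes are already most-significant first: 0x9E6CA51A.

0x9E6CA51A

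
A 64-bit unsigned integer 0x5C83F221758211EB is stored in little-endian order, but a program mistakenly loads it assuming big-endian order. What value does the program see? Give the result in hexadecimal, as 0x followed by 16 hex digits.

0xEB11827521F2835C

Stored little-endian, the bytes at ascending addresses are EB 11 82 75 21 F2 83 5C.
Read back as big-endian, the last byte is least significant, giving 0xEB11827521F2835C.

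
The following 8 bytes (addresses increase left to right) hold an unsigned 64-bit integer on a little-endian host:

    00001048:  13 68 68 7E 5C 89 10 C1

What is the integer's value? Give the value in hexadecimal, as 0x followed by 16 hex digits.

Little-endian stores the least-significant byte at the lowest address.
Reassemble most-significant byte first: C1 10 89 5C 7E 68 68 13 → 0xC110895C7E686813.

0xC110895C7E686813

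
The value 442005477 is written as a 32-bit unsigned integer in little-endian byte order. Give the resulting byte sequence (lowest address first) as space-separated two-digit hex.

E5 77 58 1A

442005477 in hexadecimal, padded to 32 bits, is 0x1A5877E5.
Split into bytes (most-significant first): 1A 58 77 E5.
Little-endian: lowest address holds the least-significant byte.
So at ascending addresses the bytes are E5 77 58 1A.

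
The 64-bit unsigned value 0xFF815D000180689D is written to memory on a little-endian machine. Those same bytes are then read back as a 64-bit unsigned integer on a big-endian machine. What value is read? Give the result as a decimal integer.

Stored little-endian, the bytes at ascending addresses are 9D 68 80 01 00 5D 81 FF.
Read back as big-endian, the last byte is least significant, giving 0x9D688001005D81FF.
0x9D688001005D81FF = 11342456403322044927.

11342456403322044927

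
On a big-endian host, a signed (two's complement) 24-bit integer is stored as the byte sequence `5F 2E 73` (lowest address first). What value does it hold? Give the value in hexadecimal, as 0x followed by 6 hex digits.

Big-endian stores the most-significant byte at the lowest address.
The bytes are already most-significant first: 0x5F2E73.

0x5F2E73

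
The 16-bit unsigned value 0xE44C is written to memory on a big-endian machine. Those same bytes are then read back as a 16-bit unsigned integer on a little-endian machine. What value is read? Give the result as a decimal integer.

Stored big-endian, the bytes at ascending addresses are E4 4C.
Read back as little-endian, the first byte is least significant, giving 0x4CE4.
0x4CE4 = 19684.

19684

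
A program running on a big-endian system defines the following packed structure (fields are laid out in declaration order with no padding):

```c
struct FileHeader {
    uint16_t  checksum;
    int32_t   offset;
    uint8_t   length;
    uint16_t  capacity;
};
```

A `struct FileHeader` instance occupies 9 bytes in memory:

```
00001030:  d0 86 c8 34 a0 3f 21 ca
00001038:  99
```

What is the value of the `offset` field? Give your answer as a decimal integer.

`offset` follows `checksum` (2 bytes), so it starts at byte offset 2 and occupies 4 bytes.
Bytes at offsets 2..5: C8 34 A0 3F.
In big-endian order the high byte comes first in memory.
The bytes are already most-significant first: 0xC834A03F.
Top bit is set, so as a signed 32-bit value this is 0xC834A03F − 2^32 = -936075201.

-936075201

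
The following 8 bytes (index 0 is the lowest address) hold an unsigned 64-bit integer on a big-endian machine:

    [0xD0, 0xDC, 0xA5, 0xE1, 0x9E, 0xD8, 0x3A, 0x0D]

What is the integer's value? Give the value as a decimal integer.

15050086443216550413

Big-endian: lowest address holds the most-significant byte.
The bytes are already most-significant first: 0xD0DCA5E19ED83A0D.
0xD0DCA5E19ED83A0D = 15050086443216550413.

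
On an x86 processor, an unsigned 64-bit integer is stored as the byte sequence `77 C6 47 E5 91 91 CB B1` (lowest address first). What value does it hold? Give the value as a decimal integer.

12811493620788479607

Little-endian stores the least-significant byte at the lowest address.
Reassemble most-significant byte first: B1 CB 91 91 E5 47 C6 77 → 0xB1CB9191E547C677.
0xB1CB9191E547C677 = 12811493620788479607.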